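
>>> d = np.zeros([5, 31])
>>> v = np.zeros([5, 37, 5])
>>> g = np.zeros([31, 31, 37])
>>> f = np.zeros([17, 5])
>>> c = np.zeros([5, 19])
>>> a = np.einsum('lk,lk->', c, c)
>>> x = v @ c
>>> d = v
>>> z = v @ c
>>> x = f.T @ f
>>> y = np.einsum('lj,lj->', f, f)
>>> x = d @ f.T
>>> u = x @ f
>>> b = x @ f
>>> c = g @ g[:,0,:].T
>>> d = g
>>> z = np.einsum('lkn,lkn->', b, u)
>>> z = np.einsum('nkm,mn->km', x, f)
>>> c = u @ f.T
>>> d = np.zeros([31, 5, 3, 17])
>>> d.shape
(31, 5, 3, 17)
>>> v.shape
(5, 37, 5)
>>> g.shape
(31, 31, 37)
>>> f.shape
(17, 5)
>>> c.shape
(5, 37, 17)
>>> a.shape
()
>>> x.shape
(5, 37, 17)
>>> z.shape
(37, 17)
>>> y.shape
()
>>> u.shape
(5, 37, 5)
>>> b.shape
(5, 37, 5)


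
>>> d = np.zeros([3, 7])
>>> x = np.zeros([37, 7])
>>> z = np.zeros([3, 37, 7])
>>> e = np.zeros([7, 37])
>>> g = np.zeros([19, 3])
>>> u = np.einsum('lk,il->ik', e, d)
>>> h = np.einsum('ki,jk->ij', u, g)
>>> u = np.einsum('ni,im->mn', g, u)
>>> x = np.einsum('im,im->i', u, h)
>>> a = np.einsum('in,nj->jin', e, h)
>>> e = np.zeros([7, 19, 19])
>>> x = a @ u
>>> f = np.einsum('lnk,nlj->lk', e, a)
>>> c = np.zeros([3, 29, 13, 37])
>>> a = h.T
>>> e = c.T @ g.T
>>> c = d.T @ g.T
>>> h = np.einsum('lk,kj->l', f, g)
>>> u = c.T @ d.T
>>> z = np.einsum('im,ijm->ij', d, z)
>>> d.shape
(3, 7)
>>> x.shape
(19, 7, 19)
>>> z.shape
(3, 37)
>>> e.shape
(37, 13, 29, 19)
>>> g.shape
(19, 3)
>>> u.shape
(19, 3)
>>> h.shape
(7,)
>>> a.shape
(19, 37)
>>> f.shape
(7, 19)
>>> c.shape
(7, 19)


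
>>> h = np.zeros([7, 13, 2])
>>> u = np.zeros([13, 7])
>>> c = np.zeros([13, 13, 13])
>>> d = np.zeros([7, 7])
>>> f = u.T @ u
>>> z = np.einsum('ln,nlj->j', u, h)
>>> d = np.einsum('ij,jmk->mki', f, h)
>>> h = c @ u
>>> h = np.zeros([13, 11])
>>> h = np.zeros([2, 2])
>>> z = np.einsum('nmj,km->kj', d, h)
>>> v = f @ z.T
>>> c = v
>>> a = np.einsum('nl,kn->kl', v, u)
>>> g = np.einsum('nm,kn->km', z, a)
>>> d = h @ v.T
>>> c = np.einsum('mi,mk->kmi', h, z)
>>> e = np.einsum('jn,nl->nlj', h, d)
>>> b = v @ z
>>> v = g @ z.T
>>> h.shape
(2, 2)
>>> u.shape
(13, 7)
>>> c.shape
(7, 2, 2)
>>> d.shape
(2, 7)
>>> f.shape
(7, 7)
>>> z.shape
(2, 7)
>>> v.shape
(13, 2)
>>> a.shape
(13, 2)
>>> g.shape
(13, 7)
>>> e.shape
(2, 7, 2)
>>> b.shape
(7, 7)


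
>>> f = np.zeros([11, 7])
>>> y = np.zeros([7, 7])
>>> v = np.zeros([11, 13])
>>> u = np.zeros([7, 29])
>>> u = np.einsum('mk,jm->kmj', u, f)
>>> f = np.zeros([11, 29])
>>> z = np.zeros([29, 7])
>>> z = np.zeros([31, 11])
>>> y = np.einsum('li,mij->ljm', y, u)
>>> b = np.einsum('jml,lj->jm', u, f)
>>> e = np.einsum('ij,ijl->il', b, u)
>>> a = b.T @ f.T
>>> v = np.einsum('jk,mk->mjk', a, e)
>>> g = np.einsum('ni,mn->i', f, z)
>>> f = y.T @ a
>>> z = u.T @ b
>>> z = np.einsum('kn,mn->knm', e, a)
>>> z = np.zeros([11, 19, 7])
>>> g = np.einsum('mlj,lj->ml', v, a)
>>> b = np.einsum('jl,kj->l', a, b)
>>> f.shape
(29, 11, 11)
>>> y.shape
(7, 11, 29)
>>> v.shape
(29, 7, 11)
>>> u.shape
(29, 7, 11)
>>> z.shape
(11, 19, 7)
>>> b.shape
(11,)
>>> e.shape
(29, 11)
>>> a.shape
(7, 11)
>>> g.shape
(29, 7)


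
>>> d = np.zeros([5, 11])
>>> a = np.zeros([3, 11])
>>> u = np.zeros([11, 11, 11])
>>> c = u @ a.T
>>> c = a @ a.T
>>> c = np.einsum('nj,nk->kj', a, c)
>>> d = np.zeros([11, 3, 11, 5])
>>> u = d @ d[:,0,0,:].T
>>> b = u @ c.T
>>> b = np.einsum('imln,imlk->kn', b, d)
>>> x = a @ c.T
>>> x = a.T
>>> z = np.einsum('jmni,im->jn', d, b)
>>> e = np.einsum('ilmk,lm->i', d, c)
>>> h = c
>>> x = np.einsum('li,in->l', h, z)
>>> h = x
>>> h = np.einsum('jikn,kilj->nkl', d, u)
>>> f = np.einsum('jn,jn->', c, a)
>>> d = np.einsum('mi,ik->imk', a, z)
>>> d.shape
(11, 3, 11)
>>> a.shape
(3, 11)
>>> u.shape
(11, 3, 11, 11)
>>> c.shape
(3, 11)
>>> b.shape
(5, 3)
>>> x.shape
(3,)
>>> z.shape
(11, 11)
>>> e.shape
(11,)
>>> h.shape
(5, 11, 11)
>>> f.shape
()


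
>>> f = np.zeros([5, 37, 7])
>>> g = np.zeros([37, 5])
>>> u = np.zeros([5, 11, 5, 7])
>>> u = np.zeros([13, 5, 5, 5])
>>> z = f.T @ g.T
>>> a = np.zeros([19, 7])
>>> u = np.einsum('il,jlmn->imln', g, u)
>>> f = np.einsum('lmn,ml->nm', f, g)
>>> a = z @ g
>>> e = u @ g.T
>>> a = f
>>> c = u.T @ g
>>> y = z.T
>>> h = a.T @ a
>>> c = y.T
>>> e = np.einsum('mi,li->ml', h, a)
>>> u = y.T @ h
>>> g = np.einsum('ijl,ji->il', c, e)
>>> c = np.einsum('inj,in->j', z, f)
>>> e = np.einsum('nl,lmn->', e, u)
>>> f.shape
(7, 37)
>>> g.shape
(7, 37)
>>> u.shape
(7, 37, 37)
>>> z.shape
(7, 37, 37)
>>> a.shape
(7, 37)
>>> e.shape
()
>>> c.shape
(37,)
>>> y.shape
(37, 37, 7)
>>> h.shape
(37, 37)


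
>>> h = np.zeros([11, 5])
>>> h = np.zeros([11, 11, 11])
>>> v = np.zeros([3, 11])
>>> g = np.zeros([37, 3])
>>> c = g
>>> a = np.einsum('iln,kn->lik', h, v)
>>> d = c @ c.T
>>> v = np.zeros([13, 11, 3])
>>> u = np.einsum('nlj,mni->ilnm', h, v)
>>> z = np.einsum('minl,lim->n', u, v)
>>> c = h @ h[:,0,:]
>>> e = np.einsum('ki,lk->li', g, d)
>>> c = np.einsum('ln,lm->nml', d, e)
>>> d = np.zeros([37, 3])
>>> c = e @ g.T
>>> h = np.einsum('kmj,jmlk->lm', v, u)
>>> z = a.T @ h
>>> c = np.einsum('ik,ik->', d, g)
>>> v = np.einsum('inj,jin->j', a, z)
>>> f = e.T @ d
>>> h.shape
(11, 11)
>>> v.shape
(3,)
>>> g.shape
(37, 3)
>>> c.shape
()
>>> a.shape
(11, 11, 3)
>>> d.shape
(37, 3)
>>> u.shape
(3, 11, 11, 13)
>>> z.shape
(3, 11, 11)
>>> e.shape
(37, 3)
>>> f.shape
(3, 3)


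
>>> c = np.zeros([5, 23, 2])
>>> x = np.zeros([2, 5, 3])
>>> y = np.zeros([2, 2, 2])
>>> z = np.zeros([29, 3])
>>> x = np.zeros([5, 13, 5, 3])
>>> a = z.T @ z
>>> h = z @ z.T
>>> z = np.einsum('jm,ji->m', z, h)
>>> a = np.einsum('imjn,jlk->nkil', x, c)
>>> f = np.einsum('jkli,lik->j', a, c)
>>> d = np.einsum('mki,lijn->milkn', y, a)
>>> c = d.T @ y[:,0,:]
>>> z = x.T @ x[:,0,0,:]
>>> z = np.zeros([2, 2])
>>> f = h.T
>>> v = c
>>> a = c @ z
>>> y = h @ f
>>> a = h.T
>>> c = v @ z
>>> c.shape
(23, 2, 3, 2, 2)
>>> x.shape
(5, 13, 5, 3)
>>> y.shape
(29, 29)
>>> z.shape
(2, 2)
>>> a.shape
(29, 29)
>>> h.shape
(29, 29)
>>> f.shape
(29, 29)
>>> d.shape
(2, 2, 3, 2, 23)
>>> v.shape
(23, 2, 3, 2, 2)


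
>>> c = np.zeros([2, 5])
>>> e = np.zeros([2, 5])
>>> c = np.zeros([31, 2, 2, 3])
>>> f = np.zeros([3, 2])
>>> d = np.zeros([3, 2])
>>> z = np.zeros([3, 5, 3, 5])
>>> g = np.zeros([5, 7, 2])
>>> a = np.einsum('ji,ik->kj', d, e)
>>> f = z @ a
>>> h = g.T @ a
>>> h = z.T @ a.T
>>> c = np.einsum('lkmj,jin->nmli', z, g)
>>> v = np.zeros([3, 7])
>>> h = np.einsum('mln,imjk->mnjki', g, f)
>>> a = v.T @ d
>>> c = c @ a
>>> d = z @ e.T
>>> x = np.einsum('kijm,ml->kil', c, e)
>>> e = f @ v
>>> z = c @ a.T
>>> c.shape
(2, 3, 3, 2)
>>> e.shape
(3, 5, 3, 7)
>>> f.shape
(3, 5, 3, 3)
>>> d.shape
(3, 5, 3, 2)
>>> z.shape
(2, 3, 3, 7)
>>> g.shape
(5, 7, 2)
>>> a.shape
(7, 2)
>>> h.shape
(5, 2, 3, 3, 3)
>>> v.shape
(3, 7)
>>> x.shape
(2, 3, 5)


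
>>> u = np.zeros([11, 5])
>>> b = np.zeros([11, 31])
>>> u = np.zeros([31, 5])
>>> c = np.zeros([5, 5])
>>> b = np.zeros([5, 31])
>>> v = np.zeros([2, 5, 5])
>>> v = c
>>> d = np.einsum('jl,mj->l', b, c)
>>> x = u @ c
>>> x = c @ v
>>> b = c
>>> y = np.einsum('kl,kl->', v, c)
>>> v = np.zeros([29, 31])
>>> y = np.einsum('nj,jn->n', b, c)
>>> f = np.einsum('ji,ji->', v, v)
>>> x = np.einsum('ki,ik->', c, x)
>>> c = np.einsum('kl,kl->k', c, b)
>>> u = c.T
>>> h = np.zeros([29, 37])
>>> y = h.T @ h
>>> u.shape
(5,)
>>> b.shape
(5, 5)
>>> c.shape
(5,)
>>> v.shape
(29, 31)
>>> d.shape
(31,)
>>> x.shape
()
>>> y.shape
(37, 37)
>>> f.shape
()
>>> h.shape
(29, 37)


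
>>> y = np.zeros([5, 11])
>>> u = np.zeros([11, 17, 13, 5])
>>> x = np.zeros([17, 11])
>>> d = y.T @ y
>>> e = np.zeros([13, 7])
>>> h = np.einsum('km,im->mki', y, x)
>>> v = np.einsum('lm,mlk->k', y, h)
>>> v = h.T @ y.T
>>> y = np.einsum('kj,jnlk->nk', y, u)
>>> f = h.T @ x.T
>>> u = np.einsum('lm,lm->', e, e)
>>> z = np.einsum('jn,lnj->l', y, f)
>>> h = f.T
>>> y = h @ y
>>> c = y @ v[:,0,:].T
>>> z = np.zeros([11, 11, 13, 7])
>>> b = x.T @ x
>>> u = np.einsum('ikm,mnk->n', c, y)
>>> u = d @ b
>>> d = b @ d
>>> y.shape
(17, 5, 5)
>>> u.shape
(11, 11)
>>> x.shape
(17, 11)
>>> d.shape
(11, 11)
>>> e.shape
(13, 7)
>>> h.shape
(17, 5, 17)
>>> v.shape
(17, 5, 5)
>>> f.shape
(17, 5, 17)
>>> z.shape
(11, 11, 13, 7)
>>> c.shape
(17, 5, 17)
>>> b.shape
(11, 11)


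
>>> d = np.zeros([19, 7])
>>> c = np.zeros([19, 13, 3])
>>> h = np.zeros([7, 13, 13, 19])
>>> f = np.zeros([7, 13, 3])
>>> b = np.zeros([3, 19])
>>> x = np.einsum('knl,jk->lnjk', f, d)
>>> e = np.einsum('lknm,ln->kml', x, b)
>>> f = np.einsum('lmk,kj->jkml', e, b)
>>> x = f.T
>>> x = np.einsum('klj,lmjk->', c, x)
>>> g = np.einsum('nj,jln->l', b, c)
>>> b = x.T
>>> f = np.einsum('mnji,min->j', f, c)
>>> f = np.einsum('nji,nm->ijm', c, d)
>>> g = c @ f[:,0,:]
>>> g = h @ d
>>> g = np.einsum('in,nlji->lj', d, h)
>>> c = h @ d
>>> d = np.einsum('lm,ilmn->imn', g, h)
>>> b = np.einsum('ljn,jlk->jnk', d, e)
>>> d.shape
(7, 13, 19)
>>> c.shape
(7, 13, 13, 7)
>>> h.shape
(7, 13, 13, 19)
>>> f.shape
(3, 13, 7)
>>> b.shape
(13, 19, 3)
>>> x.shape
()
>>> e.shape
(13, 7, 3)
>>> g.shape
(13, 13)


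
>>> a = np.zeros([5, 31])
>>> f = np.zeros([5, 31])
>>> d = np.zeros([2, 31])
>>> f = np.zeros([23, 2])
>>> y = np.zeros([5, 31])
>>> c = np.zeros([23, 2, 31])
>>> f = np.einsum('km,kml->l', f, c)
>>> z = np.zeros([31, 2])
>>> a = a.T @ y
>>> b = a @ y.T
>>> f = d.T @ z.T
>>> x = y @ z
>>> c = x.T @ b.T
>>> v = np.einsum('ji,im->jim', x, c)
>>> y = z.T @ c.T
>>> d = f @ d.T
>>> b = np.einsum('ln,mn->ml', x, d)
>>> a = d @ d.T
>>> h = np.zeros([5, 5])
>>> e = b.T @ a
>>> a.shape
(31, 31)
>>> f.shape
(31, 31)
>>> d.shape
(31, 2)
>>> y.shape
(2, 2)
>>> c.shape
(2, 31)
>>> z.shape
(31, 2)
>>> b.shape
(31, 5)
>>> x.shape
(5, 2)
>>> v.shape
(5, 2, 31)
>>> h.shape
(5, 5)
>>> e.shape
(5, 31)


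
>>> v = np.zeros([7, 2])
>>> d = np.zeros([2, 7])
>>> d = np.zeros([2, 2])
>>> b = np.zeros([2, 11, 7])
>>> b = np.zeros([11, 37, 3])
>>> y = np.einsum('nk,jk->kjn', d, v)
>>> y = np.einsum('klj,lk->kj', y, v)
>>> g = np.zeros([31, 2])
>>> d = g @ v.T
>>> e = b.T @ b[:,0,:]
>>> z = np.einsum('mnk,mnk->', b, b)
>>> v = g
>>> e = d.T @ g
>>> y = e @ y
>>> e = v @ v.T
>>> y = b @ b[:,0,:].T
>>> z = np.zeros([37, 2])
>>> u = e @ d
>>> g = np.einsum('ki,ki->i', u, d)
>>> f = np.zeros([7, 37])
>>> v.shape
(31, 2)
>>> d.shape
(31, 7)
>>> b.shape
(11, 37, 3)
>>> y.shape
(11, 37, 11)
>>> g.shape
(7,)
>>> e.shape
(31, 31)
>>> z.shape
(37, 2)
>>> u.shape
(31, 7)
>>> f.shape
(7, 37)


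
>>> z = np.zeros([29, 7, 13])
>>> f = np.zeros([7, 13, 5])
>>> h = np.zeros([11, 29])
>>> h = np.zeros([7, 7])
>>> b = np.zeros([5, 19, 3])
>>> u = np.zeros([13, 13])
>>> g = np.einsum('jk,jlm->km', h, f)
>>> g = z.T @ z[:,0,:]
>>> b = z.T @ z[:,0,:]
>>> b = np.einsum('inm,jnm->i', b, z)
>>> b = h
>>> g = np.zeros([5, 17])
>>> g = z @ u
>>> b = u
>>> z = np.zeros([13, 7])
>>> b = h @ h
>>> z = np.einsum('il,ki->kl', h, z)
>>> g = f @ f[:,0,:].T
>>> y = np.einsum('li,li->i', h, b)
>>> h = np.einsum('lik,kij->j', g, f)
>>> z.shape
(13, 7)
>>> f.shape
(7, 13, 5)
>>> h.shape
(5,)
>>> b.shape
(7, 7)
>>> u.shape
(13, 13)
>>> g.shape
(7, 13, 7)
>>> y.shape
(7,)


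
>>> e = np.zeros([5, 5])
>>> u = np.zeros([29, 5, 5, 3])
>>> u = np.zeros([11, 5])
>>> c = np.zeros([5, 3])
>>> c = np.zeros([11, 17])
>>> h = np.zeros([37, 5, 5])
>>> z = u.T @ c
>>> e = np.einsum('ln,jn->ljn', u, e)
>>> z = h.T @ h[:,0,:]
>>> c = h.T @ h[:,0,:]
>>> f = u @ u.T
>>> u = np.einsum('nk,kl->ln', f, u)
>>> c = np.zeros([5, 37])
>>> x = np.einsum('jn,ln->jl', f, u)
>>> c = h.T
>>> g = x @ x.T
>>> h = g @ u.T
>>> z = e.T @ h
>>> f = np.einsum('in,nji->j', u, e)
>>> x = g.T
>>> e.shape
(11, 5, 5)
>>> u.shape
(5, 11)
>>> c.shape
(5, 5, 37)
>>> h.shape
(11, 5)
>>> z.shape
(5, 5, 5)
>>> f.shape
(5,)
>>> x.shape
(11, 11)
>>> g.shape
(11, 11)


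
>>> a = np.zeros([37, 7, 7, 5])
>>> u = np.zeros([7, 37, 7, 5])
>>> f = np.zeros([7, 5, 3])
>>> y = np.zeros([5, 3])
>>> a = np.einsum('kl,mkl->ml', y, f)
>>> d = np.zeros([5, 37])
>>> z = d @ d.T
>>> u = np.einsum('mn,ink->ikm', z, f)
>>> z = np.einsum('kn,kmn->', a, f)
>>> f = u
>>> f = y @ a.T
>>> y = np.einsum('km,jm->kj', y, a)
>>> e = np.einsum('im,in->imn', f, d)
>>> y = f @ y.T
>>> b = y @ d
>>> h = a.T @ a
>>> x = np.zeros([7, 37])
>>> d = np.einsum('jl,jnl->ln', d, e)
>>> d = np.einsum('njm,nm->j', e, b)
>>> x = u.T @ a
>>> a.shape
(7, 3)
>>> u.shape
(7, 3, 5)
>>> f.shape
(5, 7)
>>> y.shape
(5, 5)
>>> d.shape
(7,)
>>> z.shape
()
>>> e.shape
(5, 7, 37)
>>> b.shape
(5, 37)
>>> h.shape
(3, 3)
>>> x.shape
(5, 3, 3)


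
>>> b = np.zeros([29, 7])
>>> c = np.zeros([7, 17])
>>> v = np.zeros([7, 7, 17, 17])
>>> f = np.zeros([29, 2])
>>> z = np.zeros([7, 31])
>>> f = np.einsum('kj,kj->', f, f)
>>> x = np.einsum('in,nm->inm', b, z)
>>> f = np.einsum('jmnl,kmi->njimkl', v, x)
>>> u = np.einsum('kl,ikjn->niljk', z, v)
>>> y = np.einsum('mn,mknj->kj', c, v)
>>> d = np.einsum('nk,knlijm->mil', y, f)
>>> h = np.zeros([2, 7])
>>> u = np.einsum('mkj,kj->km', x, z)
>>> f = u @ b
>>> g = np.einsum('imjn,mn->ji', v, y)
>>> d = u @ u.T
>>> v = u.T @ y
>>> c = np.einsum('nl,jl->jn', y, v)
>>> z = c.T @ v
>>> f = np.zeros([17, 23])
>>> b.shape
(29, 7)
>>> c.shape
(29, 7)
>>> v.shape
(29, 17)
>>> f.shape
(17, 23)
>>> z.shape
(7, 17)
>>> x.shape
(29, 7, 31)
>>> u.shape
(7, 29)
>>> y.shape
(7, 17)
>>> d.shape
(7, 7)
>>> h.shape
(2, 7)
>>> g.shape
(17, 7)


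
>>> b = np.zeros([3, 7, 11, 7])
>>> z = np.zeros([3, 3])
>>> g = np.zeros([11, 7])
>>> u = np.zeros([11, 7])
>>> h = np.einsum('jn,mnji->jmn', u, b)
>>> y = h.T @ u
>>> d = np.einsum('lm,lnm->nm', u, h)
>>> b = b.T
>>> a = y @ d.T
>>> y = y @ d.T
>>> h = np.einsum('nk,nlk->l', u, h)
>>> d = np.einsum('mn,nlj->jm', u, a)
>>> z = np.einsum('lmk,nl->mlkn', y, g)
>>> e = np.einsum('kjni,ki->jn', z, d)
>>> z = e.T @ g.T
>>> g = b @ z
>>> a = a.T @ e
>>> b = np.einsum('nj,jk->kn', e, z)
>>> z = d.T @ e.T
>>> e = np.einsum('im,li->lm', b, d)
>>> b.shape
(11, 7)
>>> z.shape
(11, 7)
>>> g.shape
(7, 11, 7, 11)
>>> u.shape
(11, 7)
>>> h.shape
(3,)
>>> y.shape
(7, 3, 3)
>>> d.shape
(3, 11)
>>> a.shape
(3, 3, 3)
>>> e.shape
(3, 7)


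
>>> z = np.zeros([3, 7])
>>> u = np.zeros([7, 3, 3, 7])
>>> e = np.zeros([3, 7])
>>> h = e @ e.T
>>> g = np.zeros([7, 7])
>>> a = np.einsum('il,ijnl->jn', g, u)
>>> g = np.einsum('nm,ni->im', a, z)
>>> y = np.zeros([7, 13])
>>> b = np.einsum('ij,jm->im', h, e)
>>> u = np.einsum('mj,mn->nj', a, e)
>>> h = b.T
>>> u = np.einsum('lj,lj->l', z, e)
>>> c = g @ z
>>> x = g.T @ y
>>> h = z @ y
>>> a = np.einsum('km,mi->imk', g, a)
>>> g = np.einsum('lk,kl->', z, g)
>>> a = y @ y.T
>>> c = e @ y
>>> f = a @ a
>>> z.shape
(3, 7)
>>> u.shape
(3,)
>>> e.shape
(3, 7)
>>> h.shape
(3, 13)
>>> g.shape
()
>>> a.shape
(7, 7)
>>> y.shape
(7, 13)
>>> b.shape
(3, 7)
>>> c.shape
(3, 13)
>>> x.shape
(3, 13)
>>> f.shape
(7, 7)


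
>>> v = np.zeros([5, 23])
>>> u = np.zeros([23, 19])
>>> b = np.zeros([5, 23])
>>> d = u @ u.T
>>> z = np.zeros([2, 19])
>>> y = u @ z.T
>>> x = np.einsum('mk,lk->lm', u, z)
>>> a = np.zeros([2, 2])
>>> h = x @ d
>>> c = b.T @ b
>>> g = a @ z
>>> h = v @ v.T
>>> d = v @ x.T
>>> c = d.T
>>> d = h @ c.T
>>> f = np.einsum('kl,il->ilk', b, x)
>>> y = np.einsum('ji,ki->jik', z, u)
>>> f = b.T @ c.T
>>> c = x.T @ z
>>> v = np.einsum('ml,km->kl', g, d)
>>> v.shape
(5, 19)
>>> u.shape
(23, 19)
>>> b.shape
(5, 23)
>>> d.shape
(5, 2)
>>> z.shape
(2, 19)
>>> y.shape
(2, 19, 23)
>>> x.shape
(2, 23)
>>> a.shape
(2, 2)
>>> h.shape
(5, 5)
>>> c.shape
(23, 19)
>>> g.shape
(2, 19)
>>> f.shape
(23, 2)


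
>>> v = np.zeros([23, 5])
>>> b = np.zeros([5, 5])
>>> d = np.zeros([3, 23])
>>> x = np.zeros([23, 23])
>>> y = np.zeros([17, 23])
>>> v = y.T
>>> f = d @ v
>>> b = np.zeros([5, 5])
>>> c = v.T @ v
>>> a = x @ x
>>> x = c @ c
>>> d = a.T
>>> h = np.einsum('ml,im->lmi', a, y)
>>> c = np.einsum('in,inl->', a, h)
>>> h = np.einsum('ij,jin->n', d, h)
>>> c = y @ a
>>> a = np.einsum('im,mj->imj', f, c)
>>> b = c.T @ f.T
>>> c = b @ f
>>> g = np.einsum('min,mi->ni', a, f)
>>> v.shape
(23, 17)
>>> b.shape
(23, 3)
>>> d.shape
(23, 23)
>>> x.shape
(17, 17)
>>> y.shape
(17, 23)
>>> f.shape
(3, 17)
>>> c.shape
(23, 17)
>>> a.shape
(3, 17, 23)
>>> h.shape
(17,)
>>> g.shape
(23, 17)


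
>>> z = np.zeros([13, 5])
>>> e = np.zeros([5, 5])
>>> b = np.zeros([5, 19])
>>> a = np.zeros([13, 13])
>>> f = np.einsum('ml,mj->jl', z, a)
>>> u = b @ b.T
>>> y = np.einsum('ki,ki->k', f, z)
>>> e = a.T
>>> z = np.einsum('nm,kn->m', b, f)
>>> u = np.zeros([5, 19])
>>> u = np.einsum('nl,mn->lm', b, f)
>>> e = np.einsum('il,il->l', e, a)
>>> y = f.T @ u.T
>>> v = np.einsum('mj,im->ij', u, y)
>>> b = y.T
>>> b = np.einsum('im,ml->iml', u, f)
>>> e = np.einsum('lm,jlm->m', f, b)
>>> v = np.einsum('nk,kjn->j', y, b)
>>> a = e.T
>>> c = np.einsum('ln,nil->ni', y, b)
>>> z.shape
(19,)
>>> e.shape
(5,)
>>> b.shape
(19, 13, 5)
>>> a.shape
(5,)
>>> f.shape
(13, 5)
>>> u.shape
(19, 13)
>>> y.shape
(5, 19)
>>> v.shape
(13,)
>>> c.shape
(19, 13)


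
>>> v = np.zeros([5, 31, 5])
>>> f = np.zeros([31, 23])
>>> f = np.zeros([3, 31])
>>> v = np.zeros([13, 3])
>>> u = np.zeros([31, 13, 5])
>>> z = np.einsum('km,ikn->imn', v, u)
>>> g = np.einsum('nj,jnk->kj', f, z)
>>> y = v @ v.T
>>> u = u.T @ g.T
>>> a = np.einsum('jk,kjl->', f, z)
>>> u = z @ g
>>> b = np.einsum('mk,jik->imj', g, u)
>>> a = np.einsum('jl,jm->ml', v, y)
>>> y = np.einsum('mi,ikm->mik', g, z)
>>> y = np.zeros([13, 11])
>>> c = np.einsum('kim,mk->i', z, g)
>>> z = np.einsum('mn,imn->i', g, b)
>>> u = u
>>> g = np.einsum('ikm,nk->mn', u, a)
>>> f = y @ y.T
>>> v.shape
(13, 3)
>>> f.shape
(13, 13)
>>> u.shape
(31, 3, 31)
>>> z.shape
(3,)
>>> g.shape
(31, 13)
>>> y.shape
(13, 11)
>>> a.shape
(13, 3)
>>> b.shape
(3, 5, 31)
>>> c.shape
(3,)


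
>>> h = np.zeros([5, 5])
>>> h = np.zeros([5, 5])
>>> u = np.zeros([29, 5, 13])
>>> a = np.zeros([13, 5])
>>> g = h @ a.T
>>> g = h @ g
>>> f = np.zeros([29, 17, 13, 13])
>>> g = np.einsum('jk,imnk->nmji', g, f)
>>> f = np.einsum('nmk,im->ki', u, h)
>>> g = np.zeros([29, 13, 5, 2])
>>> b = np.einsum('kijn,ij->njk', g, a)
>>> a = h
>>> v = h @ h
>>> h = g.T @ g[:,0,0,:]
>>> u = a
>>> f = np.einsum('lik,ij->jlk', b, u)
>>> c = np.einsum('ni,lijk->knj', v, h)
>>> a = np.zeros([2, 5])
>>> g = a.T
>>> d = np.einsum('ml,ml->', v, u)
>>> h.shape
(2, 5, 13, 2)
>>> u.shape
(5, 5)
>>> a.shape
(2, 5)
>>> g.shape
(5, 2)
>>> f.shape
(5, 2, 29)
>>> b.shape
(2, 5, 29)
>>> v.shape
(5, 5)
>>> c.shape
(2, 5, 13)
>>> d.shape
()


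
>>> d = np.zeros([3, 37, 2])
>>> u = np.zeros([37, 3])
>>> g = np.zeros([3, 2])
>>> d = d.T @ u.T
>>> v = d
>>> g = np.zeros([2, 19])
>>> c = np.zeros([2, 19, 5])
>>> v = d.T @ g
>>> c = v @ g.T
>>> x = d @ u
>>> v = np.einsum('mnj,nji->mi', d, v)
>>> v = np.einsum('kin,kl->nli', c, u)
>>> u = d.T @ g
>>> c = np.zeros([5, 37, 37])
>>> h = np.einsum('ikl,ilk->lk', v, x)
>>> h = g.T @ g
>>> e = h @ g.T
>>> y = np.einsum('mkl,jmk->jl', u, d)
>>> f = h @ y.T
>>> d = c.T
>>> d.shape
(37, 37, 5)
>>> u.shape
(37, 37, 19)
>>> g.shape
(2, 19)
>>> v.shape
(2, 3, 37)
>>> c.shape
(5, 37, 37)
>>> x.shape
(2, 37, 3)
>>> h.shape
(19, 19)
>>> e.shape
(19, 2)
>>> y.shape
(2, 19)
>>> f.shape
(19, 2)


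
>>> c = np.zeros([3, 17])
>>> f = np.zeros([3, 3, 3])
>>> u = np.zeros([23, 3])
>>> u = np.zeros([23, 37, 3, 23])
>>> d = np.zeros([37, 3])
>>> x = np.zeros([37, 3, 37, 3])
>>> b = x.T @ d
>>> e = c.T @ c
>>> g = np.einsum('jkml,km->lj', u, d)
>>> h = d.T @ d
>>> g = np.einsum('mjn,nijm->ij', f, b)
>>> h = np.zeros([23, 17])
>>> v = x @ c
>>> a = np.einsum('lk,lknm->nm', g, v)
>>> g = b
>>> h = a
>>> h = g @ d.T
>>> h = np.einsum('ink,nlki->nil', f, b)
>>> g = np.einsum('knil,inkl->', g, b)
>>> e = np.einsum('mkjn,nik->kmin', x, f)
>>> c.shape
(3, 17)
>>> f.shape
(3, 3, 3)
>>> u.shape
(23, 37, 3, 23)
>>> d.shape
(37, 3)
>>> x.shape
(37, 3, 37, 3)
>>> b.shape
(3, 37, 3, 3)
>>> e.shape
(3, 37, 3, 3)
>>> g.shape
()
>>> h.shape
(3, 3, 37)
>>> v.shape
(37, 3, 37, 17)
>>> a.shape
(37, 17)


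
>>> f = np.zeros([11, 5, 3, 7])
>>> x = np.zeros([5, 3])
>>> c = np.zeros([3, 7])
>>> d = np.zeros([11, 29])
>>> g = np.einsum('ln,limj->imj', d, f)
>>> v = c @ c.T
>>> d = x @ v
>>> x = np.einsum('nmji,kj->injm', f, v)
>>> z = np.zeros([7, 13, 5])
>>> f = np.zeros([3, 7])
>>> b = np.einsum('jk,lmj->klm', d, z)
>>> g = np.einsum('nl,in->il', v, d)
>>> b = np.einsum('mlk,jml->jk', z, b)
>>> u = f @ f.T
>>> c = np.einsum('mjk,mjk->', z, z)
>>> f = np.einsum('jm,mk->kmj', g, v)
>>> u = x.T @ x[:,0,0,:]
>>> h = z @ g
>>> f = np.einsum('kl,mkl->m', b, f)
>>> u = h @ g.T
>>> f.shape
(3,)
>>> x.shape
(7, 11, 3, 5)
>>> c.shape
()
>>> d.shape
(5, 3)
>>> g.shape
(5, 3)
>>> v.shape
(3, 3)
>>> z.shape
(7, 13, 5)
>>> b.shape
(3, 5)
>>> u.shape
(7, 13, 5)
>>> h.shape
(7, 13, 3)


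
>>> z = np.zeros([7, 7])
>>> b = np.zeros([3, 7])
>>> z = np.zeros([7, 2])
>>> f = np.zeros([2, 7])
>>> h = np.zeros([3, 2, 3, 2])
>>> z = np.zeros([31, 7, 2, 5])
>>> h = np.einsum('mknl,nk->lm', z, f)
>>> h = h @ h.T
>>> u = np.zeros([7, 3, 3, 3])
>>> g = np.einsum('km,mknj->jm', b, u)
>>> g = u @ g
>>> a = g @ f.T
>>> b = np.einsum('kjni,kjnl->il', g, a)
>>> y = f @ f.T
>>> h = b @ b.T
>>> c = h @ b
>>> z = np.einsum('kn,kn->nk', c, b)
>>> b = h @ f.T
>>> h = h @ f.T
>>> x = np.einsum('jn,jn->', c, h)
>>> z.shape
(2, 7)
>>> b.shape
(7, 2)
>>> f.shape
(2, 7)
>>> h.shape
(7, 2)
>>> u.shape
(7, 3, 3, 3)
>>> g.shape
(7, 3, 3, 7)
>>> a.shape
(7, 3, 3, 2)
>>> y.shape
(2, 2)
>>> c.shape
(7, 2)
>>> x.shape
()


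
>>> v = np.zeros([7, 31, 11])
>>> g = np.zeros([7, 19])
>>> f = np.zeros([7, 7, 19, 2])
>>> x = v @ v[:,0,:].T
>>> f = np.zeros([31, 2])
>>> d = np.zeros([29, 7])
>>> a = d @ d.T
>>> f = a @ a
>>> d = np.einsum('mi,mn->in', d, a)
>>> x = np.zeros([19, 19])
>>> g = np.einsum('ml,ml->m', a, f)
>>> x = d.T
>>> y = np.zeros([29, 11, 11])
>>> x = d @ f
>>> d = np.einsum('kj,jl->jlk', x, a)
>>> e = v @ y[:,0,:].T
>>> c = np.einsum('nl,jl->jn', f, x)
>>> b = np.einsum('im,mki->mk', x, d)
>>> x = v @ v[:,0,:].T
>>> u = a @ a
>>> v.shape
(7, 31, 11)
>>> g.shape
(29,)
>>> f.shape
(29, 29)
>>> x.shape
(7, 31, 7)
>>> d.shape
(29, 29, 7)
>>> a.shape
(29, 29)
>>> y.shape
(29, 11, 11)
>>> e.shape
(7, 31, 29)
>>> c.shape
(7, 29)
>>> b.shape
(29, 29)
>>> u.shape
(29, 29)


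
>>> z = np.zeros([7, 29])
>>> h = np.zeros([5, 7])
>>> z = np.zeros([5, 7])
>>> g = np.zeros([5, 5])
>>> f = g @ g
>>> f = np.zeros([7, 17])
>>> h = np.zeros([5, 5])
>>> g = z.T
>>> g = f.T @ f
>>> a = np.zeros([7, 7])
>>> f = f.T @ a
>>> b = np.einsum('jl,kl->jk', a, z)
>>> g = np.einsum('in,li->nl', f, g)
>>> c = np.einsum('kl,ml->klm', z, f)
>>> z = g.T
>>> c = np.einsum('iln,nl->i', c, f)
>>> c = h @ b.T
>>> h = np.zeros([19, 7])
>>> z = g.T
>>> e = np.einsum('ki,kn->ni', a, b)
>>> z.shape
(17, 7)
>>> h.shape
(19, 7)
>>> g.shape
(7, 17)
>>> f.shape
(17, 7)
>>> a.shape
(7, 7)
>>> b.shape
(7, 5)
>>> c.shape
(5, 7)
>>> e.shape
(5, 7)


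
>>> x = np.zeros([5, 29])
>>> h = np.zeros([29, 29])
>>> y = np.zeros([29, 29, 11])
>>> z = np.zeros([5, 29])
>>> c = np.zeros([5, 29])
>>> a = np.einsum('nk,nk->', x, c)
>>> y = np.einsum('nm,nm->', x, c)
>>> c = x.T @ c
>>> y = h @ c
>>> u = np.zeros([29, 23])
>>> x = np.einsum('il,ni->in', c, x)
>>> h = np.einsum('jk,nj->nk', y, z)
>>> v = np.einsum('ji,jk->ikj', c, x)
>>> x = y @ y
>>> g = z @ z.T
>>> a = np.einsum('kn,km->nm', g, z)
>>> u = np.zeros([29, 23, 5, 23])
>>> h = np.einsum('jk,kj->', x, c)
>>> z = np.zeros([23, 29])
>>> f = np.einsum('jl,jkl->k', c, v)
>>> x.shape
(29, 29)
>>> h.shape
()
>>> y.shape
(29, 29)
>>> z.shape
(23, 29)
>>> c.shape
(29, 29)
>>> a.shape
(5, 29)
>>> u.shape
(29, 23, 5, 23)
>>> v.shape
(29, 5, 29)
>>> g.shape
(5, 5)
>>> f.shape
(5,)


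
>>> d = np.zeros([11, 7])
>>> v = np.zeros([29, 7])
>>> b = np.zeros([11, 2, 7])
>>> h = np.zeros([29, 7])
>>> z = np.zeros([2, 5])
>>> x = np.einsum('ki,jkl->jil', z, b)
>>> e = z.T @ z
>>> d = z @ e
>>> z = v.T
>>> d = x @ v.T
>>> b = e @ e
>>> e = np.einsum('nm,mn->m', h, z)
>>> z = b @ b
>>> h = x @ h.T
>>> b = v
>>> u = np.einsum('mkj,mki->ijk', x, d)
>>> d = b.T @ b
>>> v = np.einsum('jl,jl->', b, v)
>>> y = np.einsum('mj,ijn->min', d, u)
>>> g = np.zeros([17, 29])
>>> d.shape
(7, 7)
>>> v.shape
()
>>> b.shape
(29, 7)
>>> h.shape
(11, 5, 29)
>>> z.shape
(5, 5)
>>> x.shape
(11, 5, 7)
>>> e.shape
(7,)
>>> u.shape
(29, 7, 5)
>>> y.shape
(7, 29, 5)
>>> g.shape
(17, 29)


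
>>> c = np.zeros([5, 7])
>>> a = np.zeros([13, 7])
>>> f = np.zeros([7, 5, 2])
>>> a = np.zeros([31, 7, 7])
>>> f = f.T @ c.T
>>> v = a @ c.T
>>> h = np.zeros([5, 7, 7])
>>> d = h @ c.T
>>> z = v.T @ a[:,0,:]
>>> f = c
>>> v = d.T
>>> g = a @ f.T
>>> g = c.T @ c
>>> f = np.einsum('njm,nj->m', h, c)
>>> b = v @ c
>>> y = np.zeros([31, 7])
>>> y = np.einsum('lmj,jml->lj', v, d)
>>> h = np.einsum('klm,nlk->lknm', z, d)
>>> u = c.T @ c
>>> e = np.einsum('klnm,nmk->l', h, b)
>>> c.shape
(5, 7)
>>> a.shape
(31, 7, 7)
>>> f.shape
(7,)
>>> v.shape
(5, 7, 5)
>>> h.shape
(7, 5, 5, 7)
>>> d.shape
(5, 7, 5)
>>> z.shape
(5, 7, 7)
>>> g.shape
(7, 7)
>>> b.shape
(5, 7, 7)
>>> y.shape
(5, 5)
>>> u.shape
(7, 7)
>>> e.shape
(5,)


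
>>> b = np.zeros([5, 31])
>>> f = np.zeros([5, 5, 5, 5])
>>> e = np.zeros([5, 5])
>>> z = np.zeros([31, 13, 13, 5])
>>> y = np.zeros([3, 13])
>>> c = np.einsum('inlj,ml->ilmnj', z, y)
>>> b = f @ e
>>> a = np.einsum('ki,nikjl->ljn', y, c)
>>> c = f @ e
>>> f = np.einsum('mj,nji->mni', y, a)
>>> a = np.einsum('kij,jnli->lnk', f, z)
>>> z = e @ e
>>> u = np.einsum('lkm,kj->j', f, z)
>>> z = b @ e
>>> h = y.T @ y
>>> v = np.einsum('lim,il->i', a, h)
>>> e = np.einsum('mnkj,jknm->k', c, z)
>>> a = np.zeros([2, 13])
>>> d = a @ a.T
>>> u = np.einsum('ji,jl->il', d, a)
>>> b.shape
(5, 5, 5, 5)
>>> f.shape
(3, 5, 31)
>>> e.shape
(5,)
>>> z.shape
(5, 5, 5, 5)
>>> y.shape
(3, 13)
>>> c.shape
(5, 5, 5, 5)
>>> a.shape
(2, 13)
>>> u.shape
(2, 13)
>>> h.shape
(13, 13)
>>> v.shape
(13,)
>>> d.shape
(2, 2)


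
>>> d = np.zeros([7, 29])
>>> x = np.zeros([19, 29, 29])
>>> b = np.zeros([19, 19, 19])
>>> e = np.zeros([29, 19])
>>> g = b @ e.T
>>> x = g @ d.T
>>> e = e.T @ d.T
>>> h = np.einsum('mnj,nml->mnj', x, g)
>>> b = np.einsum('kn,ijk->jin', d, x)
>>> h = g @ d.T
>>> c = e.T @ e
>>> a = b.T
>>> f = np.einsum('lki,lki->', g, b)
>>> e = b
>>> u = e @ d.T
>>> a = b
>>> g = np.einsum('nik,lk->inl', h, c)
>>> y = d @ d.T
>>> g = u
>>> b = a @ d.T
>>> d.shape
(7, 29)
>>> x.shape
(19, 19, 7)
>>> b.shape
(19, 19, 7)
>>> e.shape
(19, 19, 29)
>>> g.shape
(19, 19, 7)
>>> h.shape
(19, 19, 7)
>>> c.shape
(7, 7)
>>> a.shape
(19, 19, 29)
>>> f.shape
()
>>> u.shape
(19, 19, 7)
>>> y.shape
(7, 7)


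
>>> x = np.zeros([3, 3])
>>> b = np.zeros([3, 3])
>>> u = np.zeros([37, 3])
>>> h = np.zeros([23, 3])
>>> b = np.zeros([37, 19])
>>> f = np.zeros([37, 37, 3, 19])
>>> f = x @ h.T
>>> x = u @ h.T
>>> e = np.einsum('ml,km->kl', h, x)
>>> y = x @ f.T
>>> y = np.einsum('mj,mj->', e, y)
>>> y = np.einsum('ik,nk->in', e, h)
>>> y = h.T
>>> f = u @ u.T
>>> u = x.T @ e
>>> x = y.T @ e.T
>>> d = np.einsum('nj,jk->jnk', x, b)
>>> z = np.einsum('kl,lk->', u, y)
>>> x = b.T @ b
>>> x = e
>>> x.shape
(37, 3)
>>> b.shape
(37, 19)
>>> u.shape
(23, 3)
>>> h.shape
(23, 3)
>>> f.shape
(37, 37)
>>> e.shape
(37, 3)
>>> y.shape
(3, 23)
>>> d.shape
(37, 23, 19)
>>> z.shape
()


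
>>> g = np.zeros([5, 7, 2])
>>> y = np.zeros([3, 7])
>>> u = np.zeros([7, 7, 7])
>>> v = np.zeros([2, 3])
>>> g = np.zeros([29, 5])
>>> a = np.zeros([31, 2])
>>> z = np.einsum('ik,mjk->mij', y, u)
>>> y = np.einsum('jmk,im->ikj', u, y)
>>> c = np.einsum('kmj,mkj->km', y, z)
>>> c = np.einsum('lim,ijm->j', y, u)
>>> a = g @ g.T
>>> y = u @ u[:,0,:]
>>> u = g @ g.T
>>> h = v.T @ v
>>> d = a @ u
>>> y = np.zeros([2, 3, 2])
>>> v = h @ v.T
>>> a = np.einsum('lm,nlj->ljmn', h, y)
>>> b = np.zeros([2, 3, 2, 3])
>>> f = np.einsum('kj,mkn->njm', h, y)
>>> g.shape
(29, 5)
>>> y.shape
(2, 3, 2)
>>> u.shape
(29, 29)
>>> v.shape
(3, 2)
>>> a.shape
(3, 2, 3, 2)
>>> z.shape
(7, 3, 7)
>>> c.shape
(7,)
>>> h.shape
(3, 3)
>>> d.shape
(29, 29)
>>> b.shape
(2, 3, 2, 3)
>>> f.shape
(2, 3, 2)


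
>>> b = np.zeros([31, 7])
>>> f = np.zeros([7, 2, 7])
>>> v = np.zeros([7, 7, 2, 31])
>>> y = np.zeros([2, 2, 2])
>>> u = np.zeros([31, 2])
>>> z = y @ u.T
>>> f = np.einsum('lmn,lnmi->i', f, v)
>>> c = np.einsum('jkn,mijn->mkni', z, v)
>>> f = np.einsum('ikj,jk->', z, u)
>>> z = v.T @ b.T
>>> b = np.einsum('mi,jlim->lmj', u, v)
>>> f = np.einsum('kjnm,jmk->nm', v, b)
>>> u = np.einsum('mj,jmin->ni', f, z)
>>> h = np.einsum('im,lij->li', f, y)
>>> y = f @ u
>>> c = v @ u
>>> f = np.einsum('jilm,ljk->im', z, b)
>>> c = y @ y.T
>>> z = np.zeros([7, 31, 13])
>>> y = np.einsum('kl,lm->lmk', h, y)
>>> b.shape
(7, 31, 7)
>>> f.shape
(2, 31)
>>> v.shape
(7, 7, 2, 31)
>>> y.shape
(2, 7, 2)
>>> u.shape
(31, 7)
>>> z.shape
(7, 31, 13)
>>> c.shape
(2, 2)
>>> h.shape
(2, 2)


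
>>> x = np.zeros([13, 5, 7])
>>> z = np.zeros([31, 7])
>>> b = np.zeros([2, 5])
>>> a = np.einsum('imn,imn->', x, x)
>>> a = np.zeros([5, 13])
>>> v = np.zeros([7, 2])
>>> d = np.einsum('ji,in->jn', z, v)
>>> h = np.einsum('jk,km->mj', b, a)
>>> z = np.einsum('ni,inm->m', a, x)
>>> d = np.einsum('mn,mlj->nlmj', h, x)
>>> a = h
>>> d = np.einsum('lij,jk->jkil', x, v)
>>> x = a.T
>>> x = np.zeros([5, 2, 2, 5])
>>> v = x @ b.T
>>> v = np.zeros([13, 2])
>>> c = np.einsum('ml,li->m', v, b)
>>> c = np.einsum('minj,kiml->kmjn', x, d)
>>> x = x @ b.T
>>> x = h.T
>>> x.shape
(2, 13)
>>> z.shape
(7,)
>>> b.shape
(2, 5)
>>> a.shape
(13, 2)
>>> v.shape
(13, 2)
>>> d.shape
(7, 2, 5, 13)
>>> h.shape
(13, 2)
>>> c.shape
(7, 5, 5, 2)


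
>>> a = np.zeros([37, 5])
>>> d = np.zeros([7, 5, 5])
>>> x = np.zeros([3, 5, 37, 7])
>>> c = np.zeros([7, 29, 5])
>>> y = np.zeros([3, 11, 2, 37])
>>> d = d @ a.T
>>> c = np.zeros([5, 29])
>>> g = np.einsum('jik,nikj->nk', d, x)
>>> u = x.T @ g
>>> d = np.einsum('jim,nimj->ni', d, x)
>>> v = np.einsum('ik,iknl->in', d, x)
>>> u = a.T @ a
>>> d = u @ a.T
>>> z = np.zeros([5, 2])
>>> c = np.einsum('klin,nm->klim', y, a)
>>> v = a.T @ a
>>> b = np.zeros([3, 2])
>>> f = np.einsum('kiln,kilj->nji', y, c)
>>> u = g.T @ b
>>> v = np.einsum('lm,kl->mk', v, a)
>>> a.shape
(37, 5)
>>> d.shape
(5, 37)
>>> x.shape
(3, 5, 37, 7)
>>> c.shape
(3, 11, 2, 5)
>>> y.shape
(3, 11, 2, 37)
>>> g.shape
(3, 37)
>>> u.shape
(37, 2)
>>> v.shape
(5, 37)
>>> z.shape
(5, 2)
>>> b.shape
(3, 2)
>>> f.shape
(37, 5, 11)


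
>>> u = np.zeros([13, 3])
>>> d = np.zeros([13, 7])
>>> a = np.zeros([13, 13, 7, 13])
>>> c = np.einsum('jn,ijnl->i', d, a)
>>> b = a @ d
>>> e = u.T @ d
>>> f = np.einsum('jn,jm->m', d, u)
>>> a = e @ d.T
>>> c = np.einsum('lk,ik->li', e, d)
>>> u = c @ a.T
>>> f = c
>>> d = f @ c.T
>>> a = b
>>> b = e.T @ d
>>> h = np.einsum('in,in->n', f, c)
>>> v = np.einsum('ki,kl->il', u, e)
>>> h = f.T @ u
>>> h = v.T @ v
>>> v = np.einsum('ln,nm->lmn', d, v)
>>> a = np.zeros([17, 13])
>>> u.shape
(3, 3)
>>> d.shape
(3, 3)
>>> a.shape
(17, 13)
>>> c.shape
(3, 13)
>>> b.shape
(7, 3)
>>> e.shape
(3, 7)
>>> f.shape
(3, 13)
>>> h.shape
(7, 7)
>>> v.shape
(3, 7, 3)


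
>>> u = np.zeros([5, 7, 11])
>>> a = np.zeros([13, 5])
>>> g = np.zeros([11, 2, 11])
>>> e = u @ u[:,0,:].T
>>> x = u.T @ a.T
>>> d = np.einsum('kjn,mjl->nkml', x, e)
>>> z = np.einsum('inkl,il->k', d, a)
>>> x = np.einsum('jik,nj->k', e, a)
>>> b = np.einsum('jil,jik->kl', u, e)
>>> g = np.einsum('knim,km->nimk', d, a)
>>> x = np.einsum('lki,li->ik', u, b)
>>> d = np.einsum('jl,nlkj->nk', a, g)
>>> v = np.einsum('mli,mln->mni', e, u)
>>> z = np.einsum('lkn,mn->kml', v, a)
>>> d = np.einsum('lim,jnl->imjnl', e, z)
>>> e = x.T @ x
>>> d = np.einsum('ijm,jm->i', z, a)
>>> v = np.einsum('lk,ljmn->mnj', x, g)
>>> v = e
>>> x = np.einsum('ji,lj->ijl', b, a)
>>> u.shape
(5, 7, 11)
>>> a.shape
(13, 5)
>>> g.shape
(11, 5, 5, 13)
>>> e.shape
(7, 7)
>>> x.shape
(11, 5, 13)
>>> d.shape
(11,)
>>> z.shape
(11, 13, 5)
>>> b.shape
(5, 11)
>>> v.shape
(7, 7)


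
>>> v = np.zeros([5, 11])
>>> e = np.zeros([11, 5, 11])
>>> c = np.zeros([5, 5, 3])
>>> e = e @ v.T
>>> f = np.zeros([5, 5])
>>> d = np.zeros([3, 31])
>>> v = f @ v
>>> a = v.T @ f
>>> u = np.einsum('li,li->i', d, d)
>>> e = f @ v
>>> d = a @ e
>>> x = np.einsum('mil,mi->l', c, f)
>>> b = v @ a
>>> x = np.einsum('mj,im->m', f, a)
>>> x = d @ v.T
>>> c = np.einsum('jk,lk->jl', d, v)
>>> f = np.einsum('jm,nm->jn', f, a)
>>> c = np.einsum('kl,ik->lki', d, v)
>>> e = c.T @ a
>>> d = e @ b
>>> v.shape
(5, 11)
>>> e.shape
(5, 11, 5)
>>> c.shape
(11, 11, 5)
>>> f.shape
(5, 11)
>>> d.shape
(5, 11, 5)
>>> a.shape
(11, 5)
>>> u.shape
(31,)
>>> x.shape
(11, 5)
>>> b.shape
(5, 5)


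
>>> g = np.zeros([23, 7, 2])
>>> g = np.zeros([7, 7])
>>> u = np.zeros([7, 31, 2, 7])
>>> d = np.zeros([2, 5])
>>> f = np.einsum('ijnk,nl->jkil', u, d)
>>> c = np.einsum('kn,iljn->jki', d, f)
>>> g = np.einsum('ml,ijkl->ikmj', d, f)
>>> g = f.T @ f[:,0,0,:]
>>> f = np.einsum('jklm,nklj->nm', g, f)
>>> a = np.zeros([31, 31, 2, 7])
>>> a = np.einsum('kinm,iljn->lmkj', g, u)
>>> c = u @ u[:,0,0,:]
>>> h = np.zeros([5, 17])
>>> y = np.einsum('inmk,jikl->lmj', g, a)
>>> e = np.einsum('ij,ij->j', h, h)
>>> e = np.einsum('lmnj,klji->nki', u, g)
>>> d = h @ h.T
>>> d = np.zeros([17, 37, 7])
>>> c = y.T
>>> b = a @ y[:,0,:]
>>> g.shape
(5, 7, 7, 5)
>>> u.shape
(7, 31, 2, 7)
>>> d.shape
(17, 37, 7)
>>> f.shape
(31, 5)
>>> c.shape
(31, 7, 2)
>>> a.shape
(31, 5, 5, 2)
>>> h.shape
(5, 17)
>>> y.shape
(2, 7, 31)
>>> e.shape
(2, 5, 5)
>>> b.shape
(31, 5, 5, 31)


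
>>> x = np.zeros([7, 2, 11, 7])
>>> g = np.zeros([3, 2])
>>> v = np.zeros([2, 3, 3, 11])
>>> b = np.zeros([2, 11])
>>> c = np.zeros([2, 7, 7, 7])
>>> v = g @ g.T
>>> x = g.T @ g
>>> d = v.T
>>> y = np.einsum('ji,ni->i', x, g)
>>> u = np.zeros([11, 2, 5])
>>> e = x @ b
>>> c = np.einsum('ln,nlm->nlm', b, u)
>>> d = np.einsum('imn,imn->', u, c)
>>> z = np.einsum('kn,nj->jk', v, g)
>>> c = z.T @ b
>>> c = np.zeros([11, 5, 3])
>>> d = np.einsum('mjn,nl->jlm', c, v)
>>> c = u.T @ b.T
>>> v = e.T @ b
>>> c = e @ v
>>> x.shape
(2, 2)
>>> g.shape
(3, 2)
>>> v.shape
(11, 11)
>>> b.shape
(2, 11)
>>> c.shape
(2, 11)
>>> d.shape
(5, 3, 11)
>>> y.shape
(2,)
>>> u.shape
(11, 2, 5)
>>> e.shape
(2, 11)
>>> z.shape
(2, 3)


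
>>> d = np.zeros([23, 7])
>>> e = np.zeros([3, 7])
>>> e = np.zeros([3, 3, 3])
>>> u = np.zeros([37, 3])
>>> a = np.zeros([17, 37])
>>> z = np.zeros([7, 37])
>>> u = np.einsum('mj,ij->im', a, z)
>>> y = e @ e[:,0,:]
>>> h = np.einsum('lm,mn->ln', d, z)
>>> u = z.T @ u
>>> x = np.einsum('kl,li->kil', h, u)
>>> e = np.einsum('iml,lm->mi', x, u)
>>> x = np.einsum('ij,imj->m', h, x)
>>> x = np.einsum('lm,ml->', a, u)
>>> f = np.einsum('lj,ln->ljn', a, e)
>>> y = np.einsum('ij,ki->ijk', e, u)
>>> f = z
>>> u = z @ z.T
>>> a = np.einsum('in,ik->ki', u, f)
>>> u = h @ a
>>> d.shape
(23, 7)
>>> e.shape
(17, 23)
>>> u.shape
(23, 7)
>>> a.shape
(37, 7)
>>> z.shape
(7, 37)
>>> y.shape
(17, 23, 37)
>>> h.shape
(23, 37)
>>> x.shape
()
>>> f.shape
(7, 37)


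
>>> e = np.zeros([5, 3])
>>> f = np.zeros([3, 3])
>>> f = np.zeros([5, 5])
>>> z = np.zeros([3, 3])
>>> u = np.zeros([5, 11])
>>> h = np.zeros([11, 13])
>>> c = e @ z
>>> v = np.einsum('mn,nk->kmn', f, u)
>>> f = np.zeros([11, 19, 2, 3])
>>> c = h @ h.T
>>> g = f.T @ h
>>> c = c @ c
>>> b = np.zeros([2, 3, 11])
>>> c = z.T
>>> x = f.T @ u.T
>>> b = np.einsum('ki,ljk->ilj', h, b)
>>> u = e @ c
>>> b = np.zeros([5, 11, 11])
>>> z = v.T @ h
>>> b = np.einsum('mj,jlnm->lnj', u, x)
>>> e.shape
(5, 3)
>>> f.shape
(11, 19, 2, 3)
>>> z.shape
(5, 5, 13)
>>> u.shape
(5, 3)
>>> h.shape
(11, 13)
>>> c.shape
(3, 3)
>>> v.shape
(11, 5, 5)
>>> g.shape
(3, 2, 19, 13)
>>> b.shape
(2, 19, 3)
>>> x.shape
(3, 2, 19, 5)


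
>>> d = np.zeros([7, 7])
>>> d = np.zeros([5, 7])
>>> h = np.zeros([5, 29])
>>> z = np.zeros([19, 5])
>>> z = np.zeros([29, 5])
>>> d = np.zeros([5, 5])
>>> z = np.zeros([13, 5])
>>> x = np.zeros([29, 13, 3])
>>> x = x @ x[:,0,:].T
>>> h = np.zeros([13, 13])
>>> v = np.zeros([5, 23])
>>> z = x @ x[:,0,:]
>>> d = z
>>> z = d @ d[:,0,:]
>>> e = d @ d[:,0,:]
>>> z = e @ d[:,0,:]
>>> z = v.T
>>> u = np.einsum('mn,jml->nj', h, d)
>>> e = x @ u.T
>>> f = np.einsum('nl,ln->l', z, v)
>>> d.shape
(29, 13, 29)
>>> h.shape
(13, 13)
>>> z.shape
(23, 5)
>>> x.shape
(29, 13, 29)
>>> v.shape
(5, 23)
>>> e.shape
(29, 13, 13)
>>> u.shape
(13, 29)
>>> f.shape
(5,)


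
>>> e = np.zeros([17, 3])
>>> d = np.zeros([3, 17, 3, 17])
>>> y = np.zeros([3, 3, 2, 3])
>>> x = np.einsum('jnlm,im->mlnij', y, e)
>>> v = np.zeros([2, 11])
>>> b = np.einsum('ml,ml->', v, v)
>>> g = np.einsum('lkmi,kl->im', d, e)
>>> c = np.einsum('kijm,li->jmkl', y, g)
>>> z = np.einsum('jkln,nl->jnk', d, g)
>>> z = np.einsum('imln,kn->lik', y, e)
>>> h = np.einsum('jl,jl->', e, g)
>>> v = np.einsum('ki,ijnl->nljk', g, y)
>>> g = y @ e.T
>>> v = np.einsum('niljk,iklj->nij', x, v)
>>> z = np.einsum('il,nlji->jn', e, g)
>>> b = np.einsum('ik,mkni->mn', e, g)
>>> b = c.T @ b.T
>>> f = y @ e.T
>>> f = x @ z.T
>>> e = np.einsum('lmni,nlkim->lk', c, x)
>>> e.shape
(2, 3)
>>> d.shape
(3, 17, 3, 17)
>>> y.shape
(3, 3, 2, 3)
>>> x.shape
(3, 2, 3, 17, 3)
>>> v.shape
(3, 2, 17)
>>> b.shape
(17, 3, 3, 3)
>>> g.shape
(3, 3, 2, 17)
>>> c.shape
(2, 3, 3, 17)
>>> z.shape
(2, 3)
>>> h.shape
()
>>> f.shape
(3, 2, 3, 17, 2)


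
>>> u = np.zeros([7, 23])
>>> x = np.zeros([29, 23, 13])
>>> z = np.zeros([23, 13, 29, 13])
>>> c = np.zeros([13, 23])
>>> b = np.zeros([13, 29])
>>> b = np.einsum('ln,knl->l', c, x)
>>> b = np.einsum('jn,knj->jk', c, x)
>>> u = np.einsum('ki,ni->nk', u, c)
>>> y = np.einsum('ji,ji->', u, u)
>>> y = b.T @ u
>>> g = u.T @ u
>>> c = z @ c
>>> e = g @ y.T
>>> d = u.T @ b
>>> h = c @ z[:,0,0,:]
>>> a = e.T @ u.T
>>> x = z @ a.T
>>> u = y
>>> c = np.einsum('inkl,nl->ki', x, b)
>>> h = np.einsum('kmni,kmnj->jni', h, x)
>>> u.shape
(29, 7)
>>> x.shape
(23, 13, 29, 29)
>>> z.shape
(23, 13, 29, 13)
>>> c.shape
(29, 23)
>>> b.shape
(13, 29)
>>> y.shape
(29, 7)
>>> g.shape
(7, 7)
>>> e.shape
(7, 29)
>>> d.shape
(7, 29)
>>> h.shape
(29, 29, 13)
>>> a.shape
(29, 13)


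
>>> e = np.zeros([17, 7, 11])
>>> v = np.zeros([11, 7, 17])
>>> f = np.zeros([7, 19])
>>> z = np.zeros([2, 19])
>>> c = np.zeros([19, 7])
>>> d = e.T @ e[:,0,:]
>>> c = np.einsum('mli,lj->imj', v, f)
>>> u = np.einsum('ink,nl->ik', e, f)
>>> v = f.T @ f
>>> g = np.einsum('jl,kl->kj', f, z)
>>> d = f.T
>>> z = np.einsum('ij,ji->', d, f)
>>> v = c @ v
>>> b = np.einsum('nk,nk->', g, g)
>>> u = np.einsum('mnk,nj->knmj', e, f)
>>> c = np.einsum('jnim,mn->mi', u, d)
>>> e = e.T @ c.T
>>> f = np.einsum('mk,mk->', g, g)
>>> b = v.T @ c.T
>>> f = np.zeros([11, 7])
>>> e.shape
(11, 7, 19)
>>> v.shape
(17, 11, 19)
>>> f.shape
(11, 7)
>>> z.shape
()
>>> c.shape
(19, 17)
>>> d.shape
(19, 7)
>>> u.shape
(11, 7, 17, 19)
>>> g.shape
(2, 7)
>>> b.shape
(19, 11, 19)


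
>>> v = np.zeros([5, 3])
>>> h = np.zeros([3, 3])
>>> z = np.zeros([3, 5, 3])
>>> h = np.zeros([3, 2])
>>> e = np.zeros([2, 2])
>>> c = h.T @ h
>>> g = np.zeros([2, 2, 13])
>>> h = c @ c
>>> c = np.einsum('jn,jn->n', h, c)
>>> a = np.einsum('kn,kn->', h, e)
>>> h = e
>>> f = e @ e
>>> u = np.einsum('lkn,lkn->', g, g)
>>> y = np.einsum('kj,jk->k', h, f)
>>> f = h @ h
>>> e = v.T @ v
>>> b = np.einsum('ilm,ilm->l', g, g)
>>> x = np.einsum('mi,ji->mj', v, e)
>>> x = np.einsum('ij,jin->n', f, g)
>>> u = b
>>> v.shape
(5, 3)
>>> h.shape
(2, 2)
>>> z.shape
(3, 5, 3)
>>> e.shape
(3, 3)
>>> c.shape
(2,)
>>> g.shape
(2, 2, 13)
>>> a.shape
()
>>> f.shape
(2, 2)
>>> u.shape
(2,)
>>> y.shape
(2,)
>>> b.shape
(2,)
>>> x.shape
(13,)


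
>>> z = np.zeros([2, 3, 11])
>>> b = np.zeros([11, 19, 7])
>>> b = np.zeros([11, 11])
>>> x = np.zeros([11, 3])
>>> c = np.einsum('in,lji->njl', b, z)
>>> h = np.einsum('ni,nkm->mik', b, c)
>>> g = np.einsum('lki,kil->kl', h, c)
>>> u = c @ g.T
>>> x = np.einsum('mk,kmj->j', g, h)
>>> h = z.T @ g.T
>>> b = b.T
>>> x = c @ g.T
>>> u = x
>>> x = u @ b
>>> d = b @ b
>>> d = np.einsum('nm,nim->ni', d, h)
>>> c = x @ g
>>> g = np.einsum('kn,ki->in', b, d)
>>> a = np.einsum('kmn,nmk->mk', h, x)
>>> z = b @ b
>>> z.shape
(11, 11)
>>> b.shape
(11, 11)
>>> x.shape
(11, 3, 11)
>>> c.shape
(11, 3, 2)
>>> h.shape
(11, 3, 11)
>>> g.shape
(3, 11)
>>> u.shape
(11, 3, 11)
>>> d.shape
(11, 3)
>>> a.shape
(3, 11)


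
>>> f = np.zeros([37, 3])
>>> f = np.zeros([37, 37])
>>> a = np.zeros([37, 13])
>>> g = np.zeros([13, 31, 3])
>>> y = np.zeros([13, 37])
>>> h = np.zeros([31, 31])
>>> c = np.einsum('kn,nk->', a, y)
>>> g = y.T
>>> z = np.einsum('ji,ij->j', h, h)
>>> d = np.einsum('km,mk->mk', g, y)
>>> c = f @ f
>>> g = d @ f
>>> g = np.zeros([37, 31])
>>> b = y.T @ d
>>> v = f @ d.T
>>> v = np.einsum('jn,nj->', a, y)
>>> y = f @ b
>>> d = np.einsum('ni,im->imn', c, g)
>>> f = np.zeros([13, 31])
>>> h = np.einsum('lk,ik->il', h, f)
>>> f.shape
(13, 31)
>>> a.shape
(37, 13)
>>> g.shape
(37, 31)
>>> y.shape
(37, 37)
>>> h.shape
(13, 31)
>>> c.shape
(37, 37)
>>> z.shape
(31,)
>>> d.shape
(37, 31, 37)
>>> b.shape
(37, 37)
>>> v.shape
()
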